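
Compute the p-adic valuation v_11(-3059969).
v_11(-3059969) = 5

v_11(n) is the largest exponent k such that 11^k divides n. Factor out: -3059969 = -11^5 · 19. (Sign doesn't affect v_p.) So v_11(-3059969) = 5.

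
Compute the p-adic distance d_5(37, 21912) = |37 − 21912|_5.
d_5(37, 21912) = 1/3125

Step 1 — x − y = 37 − 21912 = -21875. Step 2 — v_5(-21875) = 5 (factor: -21875 = −(5^5 · 7); the sign does not affect v_p). Step 3 — |x − y|_5 = 5^{-5} = 1/3125.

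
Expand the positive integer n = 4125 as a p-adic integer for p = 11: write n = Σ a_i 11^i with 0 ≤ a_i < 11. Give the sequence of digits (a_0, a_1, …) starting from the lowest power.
(a_0, a_1, …) = (0, 1, 1, 3)

Repeated division by 11 gives the digits low-to-high: 4125 = 1·11^1 + 1·11^2 + 3·11^3. Digit sequence: (0, 1, 1, 3).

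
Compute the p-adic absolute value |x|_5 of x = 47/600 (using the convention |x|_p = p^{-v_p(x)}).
|47/600|_5 = 25

Step 1 — compute v_5(x) by factoring powers of 5 out of the numerator and denominator: v_5(47/600) = -2. Step 2 — apply |x|_p = p^{-v_p(x)} = 5^{2} = 25.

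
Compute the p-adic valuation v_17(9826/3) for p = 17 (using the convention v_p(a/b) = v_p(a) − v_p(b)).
v_17(9826/3) = 3

Factor powers of 17 from the numerator and denominator of the reduced fraction: 9826 = 17^3 · 2 and 3 = 17^0 · 3. Apply v_p(a/b) = v_p(a) − v_p(b): v_17(9826/3) = 3 − 0 = 3.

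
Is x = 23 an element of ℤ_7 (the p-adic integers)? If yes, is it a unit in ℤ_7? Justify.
x ∈ ℤ_7^× (unit); v_7(x) = 0

ℤ_7 = {x ∈ ℚ_7 : v_7(x) ≥ 0} and ℤ_7^× = {x ∈ ℤ_7 : v_7(x) = 0}. Here v_7(23) = v_7(num) − v_7(den) = 0; compare against these criteria.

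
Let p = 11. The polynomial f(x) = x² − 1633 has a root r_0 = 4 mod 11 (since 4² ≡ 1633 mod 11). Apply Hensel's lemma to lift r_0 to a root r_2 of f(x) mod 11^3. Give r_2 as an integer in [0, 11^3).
r_2 = 1159 (mod 1331)

Hensel's recurrence: r_{i+1} = r_i − f(r_i)·(f′(r_i))^{-1} mod 11^{i+2}, with f′(x) = 2x. Iterate:
  r_0 = 4 (mod 11)
  r_1 = 70 (mod 121)
  r_2 = 1159 (mod 1331)
Final: r_2 = 1159, and one checks f(r_2) ≡ 0 mod 11^3.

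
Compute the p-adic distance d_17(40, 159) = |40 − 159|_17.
d_17(40, 159) = 1/17

Step 1 — x − y = 40 − 159 = -119. Step 2 — v_17(-119) = 1 (factor: -119 = −(17^1 · 7); the sign does not affect v_p). Step 3 — |x − y|_17 = 17^{-1} = 1/17.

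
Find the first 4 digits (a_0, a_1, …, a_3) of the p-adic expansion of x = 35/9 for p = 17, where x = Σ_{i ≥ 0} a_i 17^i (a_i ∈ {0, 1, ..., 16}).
(a_0, …, a_3) = (2, 2, 15, 1)

v_17(35/9) = 0 (numerator and denominator both coprime to 17), so x ∈ ℤ_17^×. Compute digits iteratively via a_i = x_i mod 17, x_{i+1} = (x_i − a_i)/17, with x_0 = x:
  x_0 = 35/9;  a_0 = 2;  x_1 = (x_0 − 2)/17 = 1/9
  x_1 = 1/9;  a_1 = 2;  x_2 = (x_1 − 2)/17 = -1/9
  x_2 = -1/9;  a_2 = 15;  x_3 = (x_2 − 15)/17 = -8/9
  x_3 = -8/9;  a_3 = 1;  x_4 = (x_3 − 1)/17 = -1/9
Digits: (2, 2, 15, 1).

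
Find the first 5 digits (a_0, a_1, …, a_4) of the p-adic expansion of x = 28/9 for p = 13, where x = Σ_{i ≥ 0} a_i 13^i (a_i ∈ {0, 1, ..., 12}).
(a_0, …, a_4) = (6, 7, 11, 2, 7)

v_13(28/9) = 0 (numerator and denominator both coprime to 13), so x ∈ ℤ_13^×. Compute digits iteratively via a_i = x_i mod 13, x_{i+1} = (x_i − a_i)/13, with x_0 = x:
  x_0 = 28/9;  a_0 = 6;  x_1 = (x_0 − 6)/13 = -2/9
  x_1 = -2/9;  a_1 = 7;  x_2 = (x_1 − 7)/13 = -5/9
  x_2 = -5/9;  a_2 = 11;  x_3 = (x_2 − 11)/13 = -8/9
  x_3 = -8/9;  a_3 = 2;  x_4 = (x_3 − 2)/13 = -2/9
  x_4 = -2/9;  a_4 = 7;  x_5 = (x_4 − 7)/13 = -5/9
Digits: (6, 7, 11, 2, 7).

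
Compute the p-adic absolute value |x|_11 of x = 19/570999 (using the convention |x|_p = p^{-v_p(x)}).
|19/570999|_11 = 14641

Step 1 — compute v_11(x) by factoring powers of 11 out of the numerator and denominator: v_11(19/570999) = -4. Step 2 — apply |x|_p = p^{-v_p(x)} = 11^{4} = 14641.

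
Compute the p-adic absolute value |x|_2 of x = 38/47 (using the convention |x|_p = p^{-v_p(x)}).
|38/47|_2 = 1/2

Step 1 — compute v_2(x) by factoring powers of 2 out of the numerator and denominator: v_2(38/47) = 1. Step 2 — apply |x|_p = p^{-v_p(x)} = 2^{-1} = 1/2.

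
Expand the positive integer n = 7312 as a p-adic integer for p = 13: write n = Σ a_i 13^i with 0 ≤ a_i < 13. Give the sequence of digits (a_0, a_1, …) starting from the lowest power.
(a_0, a_1, …) = (6, 3, 4, 3)

Repeated division by 13 gives the digits low-to-high: 7312 = 6 + 3·13^1 + 4·13^2 + 3·13^3. Digit sequence: (6, 3, 4, 3).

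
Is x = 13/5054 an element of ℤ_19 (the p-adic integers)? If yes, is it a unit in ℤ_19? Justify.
x ∉ ℤ_19 (v_19(x) = -2 < 0)

ℤ_19 = {x ∈ ℚ_19 : v_19(x) ≥ 0} and ℤ_19^× = {x ∈ ℤ_19 : v_19(x) = 0}. Here v_19(13/5054) = v_19(num) − v_19(den) = -2; compare against these criteria.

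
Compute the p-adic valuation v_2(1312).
v_2(1312) = 5

v_2(n) is the largest exponent k such that 2^k divides n. Factor out: 1312 = 2^5 · 41. (Sign doesn't affect v_p.) So v_2(1312) = 5.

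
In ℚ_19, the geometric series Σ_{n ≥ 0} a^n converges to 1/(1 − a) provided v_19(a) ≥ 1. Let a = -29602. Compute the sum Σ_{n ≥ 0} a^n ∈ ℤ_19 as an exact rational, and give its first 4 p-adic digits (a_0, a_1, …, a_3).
Σ a^n = 1/(1 − a) = 1/29603;  first 4 digits = (1, 0, 13, 14)

v_19(a) = 2 ≥ 1, so the series converges in ℤ_19 to 1/(1 − a) = 1/(1 − (-29602)) = 1/29603. Expand this rational in ℤ_19: compute digits iteratively via d_i = x_i mod 19, x_{i+1} = (x_i − d_i)/19. The first 4 digits are (1, 0, 13, 14).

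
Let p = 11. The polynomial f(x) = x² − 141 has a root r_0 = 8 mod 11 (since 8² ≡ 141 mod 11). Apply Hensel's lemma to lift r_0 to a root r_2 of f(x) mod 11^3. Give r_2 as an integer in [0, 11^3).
r_2 = 943 (mod 1331)

Hensel's recurrence: r_{i+1} = r_i − f(r_i)·(f′(r_i))^{-1} mod 11^{i+2}, with f′(x) = 2x. Iterate:
  r_0 = 8 (mod 11)
  r_1 = 96 (mod 121)
  r_2 = 943 (mod 1331)
Final: r_2 = 943, and one checks f(r_2) ≡ 0 mod 11^3.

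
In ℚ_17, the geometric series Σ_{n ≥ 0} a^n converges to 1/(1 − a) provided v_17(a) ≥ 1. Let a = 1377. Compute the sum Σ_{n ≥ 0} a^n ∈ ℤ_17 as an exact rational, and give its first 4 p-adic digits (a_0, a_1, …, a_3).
Σ a^n = 1/(1 − a) = -1/1376;  first 4 digits = (1, 13, 3, 16)

v_17(a) = 1 ≥ 1, so the series converges in ℤ_17 to 1/(1 − a) = 1/(1 − 1377) = -1/1376. Expand this rational in ℤ_17: compute digits iteratively via d_i = x_i mod 17, x_{i+1} = (x_i − d_i)/17. The first 4 digits are (1, 13, 3, 16).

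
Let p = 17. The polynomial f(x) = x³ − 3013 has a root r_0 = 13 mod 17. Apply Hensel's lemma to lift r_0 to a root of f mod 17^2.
r_1 = 30 (mod 289)

Hensel: r_{i+1} = r_i − f(r_i)/f′(r_i) mod 17^{i+2}, where f′(x) = 3x². Iterate:
  r_0 = 13 (mod 17)
  r_1 = 30 (mod 289)
Final: r = 30 with f(r) ≡ 0 mod 17^2.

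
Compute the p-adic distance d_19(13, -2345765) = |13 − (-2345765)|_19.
d_19(13, -2345765) = 1/130321

Step 1 — x − y = 13 − (-2345765) = 2345778. Step 2 — v_19(2345778) = 4 (factor: 2345778 = (19^4 · 18); the sign does not affect v_p). Step 3 — |x − y|_19 = 19^{-4} = 1/130321.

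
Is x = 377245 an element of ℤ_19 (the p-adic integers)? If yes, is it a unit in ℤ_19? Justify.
x ∈ ℤ_19 but not a unit; v_19(x) = 3 > 0

ℤ_19 = {x ∈ ℚ_19 : v_19(x) ≥ 0} and ℤ_19^× = {x ∈ ℤ_19 : v_19(x) = 0}. Here v_19(377245) = v_19(num) − v_19(den) = 3; compare against these criteria.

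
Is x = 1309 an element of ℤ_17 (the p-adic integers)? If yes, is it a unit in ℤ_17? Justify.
x ∈ ℤ_17 but not a unit; v_17(x) = 1 > 0

ℤ_17 = {x ∈ ℚ_17 : v_17(x) ≥ 0} and ℤ_17^× = {x ∈ ℤ_17 : v_17(x) = 0}. Here v_17(1309) = v_17(num) − v_17(den) = 1; compare against these criteria.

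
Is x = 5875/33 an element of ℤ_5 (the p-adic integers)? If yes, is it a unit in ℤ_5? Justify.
x ∈ ℤ_5 but not a unit; v_5(x) = 3 > 0

ℤ_5 = {x ∈ ℚ_5 : v_5(x) ≥ 0} and ℤ_5^× = {x ∈ ℤ_5 : v_5(x) = 0}. Here v_5(5875/33) = v_5(num) − v_5(den) = 3; compare against these criteria.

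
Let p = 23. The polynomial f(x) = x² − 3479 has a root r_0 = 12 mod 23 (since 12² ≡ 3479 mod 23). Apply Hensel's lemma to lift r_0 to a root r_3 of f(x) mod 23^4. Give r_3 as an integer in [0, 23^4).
r_3 = 144061 (mod 279841)

Hensel's recurrence: r_{i+1} = r_i − f(r_i)·(f′(r_i))^{-1} mod 23^{i+2}, with f′(x) = 2x. Iterate:
  r_0 = 12 (mod 23)
  r_1 = 173 (mod 529)
  r_2 = 10224 (mod 12167)
  r_3 = 144061 (mod 279841)
Final: r_3 = 144061, and one checks f(r_3) ≡ 0 mod 23^4.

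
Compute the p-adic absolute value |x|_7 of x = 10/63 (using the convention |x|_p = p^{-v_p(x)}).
|10/63|_7 = 7

Step 1 — compute v_7(x) by factoring powers of 7 out of the numerator and denominator: v_7(10/63) = -1. Step 2 — apply |x|_p = p^{-v_p(x)} = 7^{1} = 7.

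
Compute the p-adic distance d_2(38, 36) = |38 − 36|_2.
d_2(38, 36) = 1/2

Step 1 — x − y = 38 − 36 = 2. Step 2 — v_2(2) = 1 (factor: 2 = (2^1 · 1); the sign does not affect v_p). Step 3 — |x − y|_2 = 2^{-1} = 1/2.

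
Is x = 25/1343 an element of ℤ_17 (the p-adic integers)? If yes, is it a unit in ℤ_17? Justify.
x ∉ ℤ_17 (v_17(x) = -1 < 0)

ℤ_17 = {x ∈ ℚ_17 : v_17(x) ≥ 0} and ℤ_17^× = {x ∈ ℤ_17 : v_17(x) = 0}. Here v_17(25/1343) = v_17(num) − v_17(den) = -1; compare against these criteria.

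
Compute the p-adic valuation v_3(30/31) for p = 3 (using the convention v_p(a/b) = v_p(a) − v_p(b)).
v_3(30/31) = 1

Factor powers of 3 from the numerator and denominator of the reduced fraction: 30 = 3^1 · 10 and 31 = 3^0 · 31. Apply v_p(a/b) = v_p(a) − v_p(b): v_3(30/31) = 1 − 0 = 1.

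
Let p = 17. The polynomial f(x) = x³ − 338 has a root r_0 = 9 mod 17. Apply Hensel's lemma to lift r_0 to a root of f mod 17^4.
r_3 = 58829 (mod 83521)

Hensel: r_{i+1} = r_i − f(r_i)/f′(r_i) mod 17^{i+2}, where f′(x) = 3x². Iterate:
  r_0 = 9 (mod 17)
  r_1 = 162 (mod 289)
  r_2 = 4786 (mod 4913)
  r_3 = 58829 (mod 83521)
Final: r = 58829 with f(r) ≡ 0 mod 17^4.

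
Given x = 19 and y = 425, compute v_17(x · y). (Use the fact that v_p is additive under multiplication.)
v_17(8075) = 1

v_p(x) = 0 (factor: 19 = 17^0 · 19); v_p(y) = 1 (factor: 425 = 17^1 · 25). Additivity: v_p(xy) = v_p(x) + v_p(y) = 0 + 1 = 1. (Direct check: xy = 8075 = 17^1 · (475).)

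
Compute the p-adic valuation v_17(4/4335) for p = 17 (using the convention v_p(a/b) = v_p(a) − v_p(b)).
v_17(4/4335) = -2

Factor powers of 17 from the numerator and denominator of the reduced fraction: 4 = 17^0 · 4 and 4335 = 17^2 · 15. Apply v_p(a/b) = v_p(a) − v_p(b): v_17(4/4335) = 0 − 2 = -2.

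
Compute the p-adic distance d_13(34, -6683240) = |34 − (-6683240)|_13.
d_13(34, -6683240) = 1/371293

Step 1 — x − y = 34 − (-6683240) = 6683274. Step 2 — v_13(6683274) = 5 (factor: 6683274 = (13^5 · 18); the sign does not affect v_p). Step 3 — |x − y|_13 = 13^{-5} = 1/371293.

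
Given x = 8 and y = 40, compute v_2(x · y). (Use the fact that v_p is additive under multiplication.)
v_2(320) = 6

v_p(x) = 3 (factor: 8 = 2^3 · 1); v_p(y) = 3 (factor: 40 = 2^3 · 5). Additivity: v_p(xy) = v_p(x) + v_p(y) = 3 + 3 = 6. (Direct check: xy = 320 = 2^6 · (5).)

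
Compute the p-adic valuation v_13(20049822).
v_13(20049822) = 5

v_13(n) is the largest exponent k such that 13^k divides n. Factor out: 20049822 = 13^5 · 54. (Sign doesn't affect v_p.) So v_13(20049822) = 5.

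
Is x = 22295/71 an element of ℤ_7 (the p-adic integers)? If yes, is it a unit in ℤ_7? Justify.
x ∈ ℤ_7 but not a unit; v_7(x) = 3 > 0

ℤ_7 = {x ∈ ℚ_7 : v_7(x) ≥ 0} and ℤ_7^× = {x ∈ ℤ_7 : v_7(x) = 0}. Here v_7(22295/71) = v_7(num) − v_7(den) = 3; compare against these criteria.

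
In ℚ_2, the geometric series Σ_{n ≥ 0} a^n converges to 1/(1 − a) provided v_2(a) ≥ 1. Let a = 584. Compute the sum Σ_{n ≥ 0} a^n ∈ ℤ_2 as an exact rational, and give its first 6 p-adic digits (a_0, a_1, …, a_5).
Σ a^n = 1/(1 − a) = -1/583;  first 6 digits = (1, 0, 0, 1, 0, 0)

v_2(a) = 3 ≥ 1, so the series converges in ℤ_2 to 1/(1 − a) = 1/(1 − 584) = -1/583. Expand this rational in ℤ_2: compute digits iteratively via d_i = x_i mod 2, x_{i+1} = (x_i − d_i)/2. The first 6 digits are (1, 0, 0, 1, 0, 0).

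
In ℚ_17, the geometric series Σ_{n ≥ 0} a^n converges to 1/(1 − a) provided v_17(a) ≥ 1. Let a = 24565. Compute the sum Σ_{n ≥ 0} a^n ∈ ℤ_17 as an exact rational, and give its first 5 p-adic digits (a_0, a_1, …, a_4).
Σ a^n = 1/(1 − a) = -1/24564;  first 5 digits = (1, 0, 0, 5, 0)

v_17(a) = 3 ≥ 1, so the series converges in ℤ_17 to 1/(1 − a) = 1/(1 − 24565) = -1/24564. Expand this rational in ℤ_17: compute digits iteratively via d_i = x_i mod 17, x_{i+1} = (x_i − d_i)/17. The first 5 digits are (1, 0, 0, 5, 0).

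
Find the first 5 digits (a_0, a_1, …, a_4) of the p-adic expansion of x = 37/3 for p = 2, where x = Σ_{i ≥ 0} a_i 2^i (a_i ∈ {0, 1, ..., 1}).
(a_0, …, a_4) = (1, 1, 1, 0, 1)

v_2(37/3) = 0 (numerator and denominator both coprime to 2), so x ∈ ℤ_2^×. Compute digits iteratively via a_i = x_i mod 2, x_{i+1} = (x_i − a_i)/2, with x_0 = x:
  x_0 = 37/3;  a_0 = 1;  x_1 = (x_0 − 1)/2 = 17/3
  x_1 = 17/3;  a_1 = 1;  x_2 = (x_1 − 1)/2 = 7/3
  x_2 = 7/3;  a_2 = 1;  x_3 = (x_2 − 1)/2 = 2/3
  x_3 = 2/3;  a_3 = 0;  x_4 = (x_3 − 0)/2 = 1/3
  x_4 = 1/3;  a_4 = 1;  x_5 = (x_4 − 1)/2 = -1/3
Digits: (1, 1, 1, 0, 1).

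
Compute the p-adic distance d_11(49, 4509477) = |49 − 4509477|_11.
d_11(49, 4509477) = 1/161051

Step 1 — x − y = 49 − 4509477 = -4509428. Step 2 — v_11(-4509428) = 5 (factor: -4509428 = −(11^5 · 28); the sign does not affect v_p). Step 3 — |x − y|_11 = 11^{-5} = 1/161051.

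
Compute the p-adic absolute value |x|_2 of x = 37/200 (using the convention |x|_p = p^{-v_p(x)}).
|37/200|_2 = 8

Step 1 — compute v_2(x) by factoring powers of 2 out of the numerator and denominator: v_2(37/200) = -3. Step 2 — apply |x|_p = p^{-v_p(x)} = 2^{3} = 8.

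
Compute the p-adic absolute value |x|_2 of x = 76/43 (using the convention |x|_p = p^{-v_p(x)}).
|76/43|_2 = 1/4

Step 1 — compute v_2(x) by factoring powers of 2 out of the numerator and denominator: v_2(76/43) = 2. Step 2 — apply |x|_p = p^{-v_p(x)} = 2^{-2} = 1/4.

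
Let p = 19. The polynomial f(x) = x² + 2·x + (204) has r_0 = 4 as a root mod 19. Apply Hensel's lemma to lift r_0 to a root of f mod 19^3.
r_2 = 3880 (mod 6859)

Hensel: r_{i+1} = r_i − f(r_i)·(f′(r_i))^{-1} mod 19^{i+2}, f′(x) = 2x + 2. Iterate:
  r_0 = 4 (mod 19)
  r_1 = 270 (mod 361)
  r_2 = 3880 (mod 6859)
Final: r = 3880 satisfies f(r) ≡ 0 mod 19^3.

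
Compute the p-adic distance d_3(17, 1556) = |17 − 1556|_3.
d_3(17, 1556) = 1/81

Step 1 — x − y = 17 − 1556 = -1539. Step 2 — v_3(-1539) = 4 (factor: -1539 = −(3^4 · 19); the sign does not affect v_p). Step 3 — |x − y|_3 = 3^{-4} = 1/81.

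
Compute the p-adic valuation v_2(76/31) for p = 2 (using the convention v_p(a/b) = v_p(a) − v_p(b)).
v_2(76/31) = 2

Factor powers of 2 from the numerator and denominator of the reduced fraction: 76 = 2^2 · 19 and 31 = 2^0 · 31. Apply v_p(a/b) = v_p(a) − v_p(b): v_2(76/31) = 2 − 0 = 2.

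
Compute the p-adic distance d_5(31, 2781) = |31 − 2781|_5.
d_5(31, 2781) = 1/125

Step 1 — x − y = 31 − 2781 = -2750. Step 2 — v_5(-2750) = 3 (factor: -2750 = −(5^3 · 22); the sign does not affect v_p). Step 3 — |x − y|_5 = 5^{-3} = 1/125.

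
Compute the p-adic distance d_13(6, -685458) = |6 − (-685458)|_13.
d_13(6, -685458) = 1/28561

Step 1 — x − y = 6 − (-685458) = 685464. Step 2 — v_13(685464) = 4 (factor: 685464 = (13^4 · 24); the sign does not affect v_p). Step 3 — |x − y|_13 = 13^{-4} = 1/28561.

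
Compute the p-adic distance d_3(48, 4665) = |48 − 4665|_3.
d_3(48, 4665) = 1/243

Step 1 — x − y = 48 − 4665 = -4617. Step 2 — v_3(-4617) = 5 (factor: -4617 = −(3^5 · 19); the sign does not affect v_p). Step 3 — |x − y|_3 = 3^{-5} = 1/243.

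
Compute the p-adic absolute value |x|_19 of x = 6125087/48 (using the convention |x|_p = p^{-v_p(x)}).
|6125087/48|_19 = 1/130321

Step 1 — compute v_19(x) by factoring powers of 19 out of the numerator and denominator: v_19(6125087/48) = 4. Step 2 — apply |x|_p = p^{-v_p(x)} = 19^{-4} = 1/130321.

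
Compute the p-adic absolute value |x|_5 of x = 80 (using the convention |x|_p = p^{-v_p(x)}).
|80|_5 = 1/5

Step 1 — compute v_5(x) by factoring powers of 5 out of the numerator and denominator: v_5(80) = 1. Step 2 — apply |x|_p = p^{-v_p(x)} = 5^{-1} = 1/5.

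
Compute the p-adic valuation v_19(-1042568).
v_19(-1042568) = 4

v_19(n) is the largest exponent k such that 19^k divides n. Factor out: -1042568 = -19^4 · 8. (Sign doesn't affect v_p.) So v_19(-1042568) = 4.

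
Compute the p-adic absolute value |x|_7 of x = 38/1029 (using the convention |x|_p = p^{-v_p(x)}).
|38/1029|_7 = 343

Step 1 — compute v_7(x) by factoring powers of 7 out of the numerator and denominator: v_7(38/1029) = -3. Step 2 — apply |x|_p = p^{-v_p(x)} = 7^{3} = 343.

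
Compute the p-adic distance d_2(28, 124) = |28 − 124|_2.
d_2(28, 124) = 1/32

Step 1 — x − y = 28 − 124 = -96. Step 2 — v_2(-96) = 5 (factor: -96 = −(2^5 · 3); the sign does not affect v_p). Step 3 — |x − y|_2 = 2^{-5} = 1/32.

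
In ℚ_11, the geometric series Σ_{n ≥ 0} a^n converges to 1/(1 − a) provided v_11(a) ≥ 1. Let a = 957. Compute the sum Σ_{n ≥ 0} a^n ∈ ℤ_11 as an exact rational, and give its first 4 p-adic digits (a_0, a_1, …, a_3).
Σ a^n = 1/(1 − a) = -1/956;  first 4 digits = (1, 10, 8, 5)

v_11(a) = 1 ≥ 1, so the series converges in ℤ_11 to 1/(1 − a) = 1/(1 − 957) = -1/956. Expand this rational in ℤ_11: compute digits iteratively via d_i = x_i mod 11, x_{i+1} = (x_i − d_i)/11. The first 4 digits are (1, 10, 8, 5).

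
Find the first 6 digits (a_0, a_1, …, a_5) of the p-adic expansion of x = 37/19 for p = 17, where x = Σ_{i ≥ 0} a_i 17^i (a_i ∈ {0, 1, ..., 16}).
(a_0, …, a_5) = (10, 4, 6, 5, 14, 9)

v_17(37/19) = 0 (numerator and denominator both coprime to 17), so x ∈ ℤ_17^×. Compute digits iteratively via a_i = x_i mod 17, x_{i+1} = (x_i − a_i)/17, with x_0 = x:
  x_0 = 37/19;  a_0 = 10;  x_1 = (x_0 − 10)/17 = -9/19
  x_1 = -9/19;  a_1 = 4;  x_2 = (x_1 − 4)/17 = -5/19
  x_2 = -5/19;  a_2 = 6;  x_3 = (x_2 − 6)/17 = -7/19
  x_3 = -7/19;  a_3 = 5;  x_4 = (x_3 − 5)/17 = -6/19
  x_4 = -6/19;  a_4 = 14;  x_5 = (x_4 − 14)/17 = -16/19
  x_5 = -16/19;  a_5 = 9;  x_6 = (x_5 − 9)/17 = -11/19
Digits: (10, 4, 6, 5, 14, 9).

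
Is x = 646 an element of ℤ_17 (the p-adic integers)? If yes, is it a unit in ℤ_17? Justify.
x ∈ ℤ_17 but not a unit; v_17(x) = 1 > 0

ℤ_17 = {x ∈ ℚ_17 : v_17(x) ≥ 0} and ℤ_17^× = {x ∈ ℤ_17 : v_17(x) = 0}. Here v_17(646) = v_17(num) − v_17(den) = 1; compare against these criteria.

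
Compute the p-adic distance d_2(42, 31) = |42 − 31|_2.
d_2(42, 31) = 1

Step 1 — x − y = 42 − 31 = 11. Step 2 — v_2(11) = 0 (factor: 11 = (2^0 · 11); the sign does not affect v_p). Step 3 — |x − y|_2 = 2^{0} = 1.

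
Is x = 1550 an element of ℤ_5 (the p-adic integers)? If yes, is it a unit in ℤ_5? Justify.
x ∈ ℤ_5 but not a unit; v_5(x) = 2 > 0

ℤ_5 = {x ∈ ℚ_5 : v_5(x) ≥ 0} and ℤ_5^× = {x ∈ ℤ_5 : v_5(x) = 0}. Here v_5(1550) = v_5(num) − v_5(den) = 2; compare against these criteria.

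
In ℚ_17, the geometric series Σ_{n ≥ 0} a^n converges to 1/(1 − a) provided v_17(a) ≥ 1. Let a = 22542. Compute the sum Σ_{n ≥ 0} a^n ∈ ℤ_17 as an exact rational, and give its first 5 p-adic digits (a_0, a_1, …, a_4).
Σ a^n = 1/(1 − a) = -1/22541;  first 5 digits = (1, 0, 10, 4, 15)

v_17(a) = 2 ≥ 1, so the series converges in ℤ_17 to 1/(1 − a) = 1/(1 − 22542) = -1/22541. Expand this rational in ℤ_17: compute digits iteratively via d_i = x_i mod 17, x_{i+1} = (x_i − d_i)/17. The first 5 digits are (1, 0, 10, 4, 15).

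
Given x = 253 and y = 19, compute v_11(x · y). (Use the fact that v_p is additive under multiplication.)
v_11(4807) = 1

v_p(x) = 1 (factor: 253 = 11^1 · 23); v_p(y) = 0 (factor: 19 = 11^0 · 19). Additivity: v_p(xy) = v_p(x) + v_p(y) = 1 + 0 = 1. (Direct check: xy = 4807 = 11^1 · (437).)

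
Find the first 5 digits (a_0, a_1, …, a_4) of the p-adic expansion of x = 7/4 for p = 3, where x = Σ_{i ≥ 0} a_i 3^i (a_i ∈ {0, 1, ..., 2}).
(a_0, …, a_4) = (1, 1, 2, 0, 2)

v_3(7/4) = 0 (numerator and denominator both coprime to 3), so x ∈ ℤ_3^×. Compute digits iteratively via a_i = x_i mod 3, x_{i+1} = (x_i − a_i)/3, with x_0 = x:
  x_0 = 7/4;  a_0 = 1;  x_1 = (x_0 − 1)/3 = 1/4
  x_1 = 1/4;  a_1 = 1;  x_2 = (x_1 − 1)/3 = -1/4
  x_2 = -1/4;  a_2 = 2;  x_3 = (x_2 − 2)/3 = -3/4
  x_3 = -3/4;  a_3 = 0;  x_4 = (x_3 − 0)/3 = -1/4
  x_4 = -1/4;  a_4 = 2;  x_5 = (x_4 − 2)/3 = -3/4
Digits: (1, 1, 2, 0, 2).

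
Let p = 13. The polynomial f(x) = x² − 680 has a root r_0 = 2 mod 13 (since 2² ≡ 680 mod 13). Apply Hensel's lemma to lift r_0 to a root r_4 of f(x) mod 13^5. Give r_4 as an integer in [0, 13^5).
r_4 = 85854 (mod 371293)

Hensel's recurrence: r_{i+1} = r_i − f(r_i)·(f′(r_i))^{-1} mod 13^{i+2}, with f′(x) = 2x. Iterate:
  r_0 = 2 (mod 13)
  r_1 = 2 (mod 169)
  r_2 = 171 (mod 2197)
  r_3 = 171 (mod 28561)
  r_4 = 85854 (mod 371293)
Final: r_4 = 85854, and one checks f(r_4) ≡ 0 mod 13^5.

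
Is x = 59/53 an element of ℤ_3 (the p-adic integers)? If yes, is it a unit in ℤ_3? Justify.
x ∈ ℤ_3^× (unit); v_3(x) = 0

ℤ_3 = {x ∈ ℚ_3 : v_3(x) ≥ 0} and ℤ_3^× = {x ∈ ℤ_3 : v_3(x) = 0}. Here v_3(59/53) = v_3(num) − v_3(den) = 0; compare against these criteria.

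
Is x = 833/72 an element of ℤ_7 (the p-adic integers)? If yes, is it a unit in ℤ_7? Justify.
x ∈ ℤ_7 but not a unit; v_7(x) = 2 > 0

ℤ_7 = {x ∈ ℚ_7 : v_7(x) ≥ 0} and ℤ_7^× = {x ∈ ℤ_7 : v_7(x) = 0}. Here v_7(833/72) = v_7(num) − v_7(den) = 2; compare against these criteria.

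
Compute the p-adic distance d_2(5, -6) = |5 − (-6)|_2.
d_2(5, -6) = 1

Step 1 — x − y = 5 − (-6) = 11. Step 2 — v_2(11) = 0 (factor: 11 = (2^0 · 11); the sign does not affect v_p). Step 3 — |x − y|_2 = 2^{0} = 1.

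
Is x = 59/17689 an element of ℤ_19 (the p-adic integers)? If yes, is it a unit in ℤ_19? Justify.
x ∉ ℤ_19 (v_19(x) = -2 < 0)

ℤ_19 = {x ∈ ℚ_19 : v_19(x) ≥ 0} and ℤ_19^× = {x ∈ ℤ_19 : v_19(x) = 0}. Here v_19(59/17689) = v_19(num) − v_19(den) = -2; compare against these criteria.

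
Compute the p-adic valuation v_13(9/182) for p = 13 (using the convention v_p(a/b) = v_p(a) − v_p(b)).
v_13(9/182) = -1

Factor powers of 13 from the numerator and denominator of the reduced fraction: 9 = 13^0 · 9 and 182 = 13^1 · 14. Apply v_p(a/b) = v_p(a) − v_p(b): v_13(9/182) = 0 − 1 = -1.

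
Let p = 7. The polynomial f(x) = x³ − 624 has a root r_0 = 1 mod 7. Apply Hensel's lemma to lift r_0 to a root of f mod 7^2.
r_1 = 29 (mod 49)

Hensel: r_{i+1} = r_i − f(r_i)/f′(r_i) mod 7^{i+2}, where f′(x) = 3x². Iterate:
  r_0 = 1 (mod 7)
  r_1 = 29 (mod 49)
Final: r = 29 with f(r) ≡ 0 mod 7^2.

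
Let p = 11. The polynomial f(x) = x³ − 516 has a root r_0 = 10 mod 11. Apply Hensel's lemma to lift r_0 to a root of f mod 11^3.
r_2 = 736 (mod 1331)

Hensel: r_{i+1} = r_i − f(r_i)/f′(r_i) mod 11^{i+2}, where f′(x) = 3x². Iterate:
  r_0 = 10 (mod 11)
  r_1 = 10 (mod 121)
  r_2 = 736 (mod 1331)
Final: r = 736 with f(r) ≡ 0 mod 11^3.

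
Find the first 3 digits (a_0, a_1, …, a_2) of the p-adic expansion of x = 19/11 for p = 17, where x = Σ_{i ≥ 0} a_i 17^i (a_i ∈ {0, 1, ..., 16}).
(a_0, …, a_2) = (11, 1, 3)

v_17(19/11) = 0 (numerator and denominator both coprime to 17), so x ∈ ℤ_17^×. Compute digits iteratively via a_i = x_i mod 17, x_{i+1} = (x_i − a_i)/17, with x_0 = x:
  x_0 = 19/11;  a_0 = 11;  x_1 = (x_0 − 11)/17 = -6/11
  x_1 = -6/11;  a_1 = 1;  x_2 = (x_1 − 1)/17 = -1/11
  x_2 = -1/11;  a_2 = 3;  x_3 = (x_2 − 3)/17 = -2/11
Digits: (11, 1, 3).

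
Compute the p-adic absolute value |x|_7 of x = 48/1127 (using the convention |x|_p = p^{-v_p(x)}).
|48/1127|_7 = 49

Step 1 — compute v_7(x) by factoring powers of 7 out of the numerator and denominator: v_7(48/1127) = -2. Step 2 — apply |x|_p = p^{-v_p(x)} = 7^{2} = 49.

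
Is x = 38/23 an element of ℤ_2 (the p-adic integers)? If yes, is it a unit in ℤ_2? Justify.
x ∈ ℤ_2 but not a unit; v_2(x) = 1 > 0

ℤ_2 = {x ∈ ℚ_2 : v_2(x) ≥ 0} and ℤ_2^× = {x ∈ ℤ_2 : v_2(x) = 0}. Here v_2(38/23) = v_2(num) − v_2(den) = 1; compare against these criteria.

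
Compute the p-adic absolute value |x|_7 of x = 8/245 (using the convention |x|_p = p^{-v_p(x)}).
|8/245|_7 = 49

Step 1 — compute v_7(x) by factoring powers of 7 out of the numerator and denominator: v_7(8/245) = -2. Step 2 — apply |x|_p = p^{-v_p(x)} = 7^{2} = 49.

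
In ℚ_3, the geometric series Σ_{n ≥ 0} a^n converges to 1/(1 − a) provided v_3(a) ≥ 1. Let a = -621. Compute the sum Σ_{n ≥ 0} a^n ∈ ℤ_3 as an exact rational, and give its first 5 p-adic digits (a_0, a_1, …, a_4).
Σ a^n = 1/(1 − a) = 1/622;  first 5 digits = (1, 0, 0, 1, 1)

v_3(a) = 3 ≥ 1, so the series converges in ℤ_3 to 1/(1 − a) = 1/(1 − (-621)) = 1/622. Expand this rational in ℤ_3: compute digits iteratively via d_i = x_i mod 3, x_{i+1} = (x_i − d_i)/3. The first 5 digits are (1, 0, 0, 1, 1).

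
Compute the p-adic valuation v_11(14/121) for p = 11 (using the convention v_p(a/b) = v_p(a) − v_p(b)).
v_11(14/121) = -2

Factor powers of 11 from the numerator and denominator of the reduced fraction: 14 = 11^0 · 14 and 121 = 11^2 · 1. Apply v_p(a/b) = v_p(a) − v_p(b): v_11(14/121) = 0 − 2 = -2.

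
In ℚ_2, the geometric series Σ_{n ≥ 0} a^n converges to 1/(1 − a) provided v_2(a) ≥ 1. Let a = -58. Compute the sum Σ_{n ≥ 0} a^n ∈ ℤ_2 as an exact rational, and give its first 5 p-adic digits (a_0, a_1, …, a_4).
Σ a^n = 1/(1 − a) = 1/59;  first 5 digits = (1, 1, 0, 0, 1)

v_2(a) = 1 ≥ 1, so the series converges in ℤ_2 to 1/(1 − a) = 1/(1 − (-58)) = 1/59. Expand this rational in ℤ_2: compute digits iteratively via d_i = x_i mod 2, x_{i+1} = (x_i − d_i)/2. The first 5 digits are (1, 1, 0, 0, 1).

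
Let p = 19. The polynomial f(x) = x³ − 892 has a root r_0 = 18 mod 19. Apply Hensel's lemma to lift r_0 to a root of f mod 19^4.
r_3 = 122435 (mod 130321)

Hensel: r_{i+1} = r_i − f(r_i)/f′(r_i) mod 19^{i+2}, where f′(x) = 3x². Iterate:
  r_0 = 18 (mod 19)
  r_1 = 56 (mod 361)
  r_2 = 5832 (mod 6859)
  r_3 = 122435 (mod 130321)
Final: r = 122435 with f(r) ≡ 0 mod 19^4.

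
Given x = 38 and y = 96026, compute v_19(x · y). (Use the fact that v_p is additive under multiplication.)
v_19(3648988) = 4

v_p(x) = 1 (factor: 38 = 19^1 · 2); v_p(y) = 3 (factor: 96026 = 19^3 · 14). Additivity: v_p(xy) = v_p(x) + v_p(y) = 1 + 3 = 4. (Direct check: xy = 3648988 = 19^4 · (28).)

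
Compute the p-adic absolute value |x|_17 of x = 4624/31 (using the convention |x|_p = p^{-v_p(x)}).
|4624/31|_17 = 1/289

Step 1 — compute v_17(x) by factoring powers of 17 out of the numerator and denominator: v_17(4624/31) = 2. Step 2 — apply |x|_p = p^{-v_p(x)} = 17^{-2} = 1/289.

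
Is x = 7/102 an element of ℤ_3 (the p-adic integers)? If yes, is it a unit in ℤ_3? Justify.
x ∉ ℤ_3 (v_3(x) = -1 < 0)

ℤ_3 = {x ∈ ℚ_3 : v_3(x) ≥ 0} and ℤ_3^× = {x ∈ ℤ_3 : v_3(x) = 0}. Here v_3(7/102) = v_3(num) − v_3(den) = -1; compare against these criteria.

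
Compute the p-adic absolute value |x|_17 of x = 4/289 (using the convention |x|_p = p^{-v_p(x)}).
|4/289|_17 = 289

Step 1 — compute v_17(x) by factoring powers of 17 out of the numerator and denominator: v_17(4/289) = -2. Step 2 — apply |x|_p = p^{-v_p(x)} = 17^{2} = 289.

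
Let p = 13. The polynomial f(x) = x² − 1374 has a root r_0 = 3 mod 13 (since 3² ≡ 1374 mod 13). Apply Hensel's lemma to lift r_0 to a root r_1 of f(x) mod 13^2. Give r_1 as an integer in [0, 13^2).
r_1 = 146 (mod 169)

Hensel's recurrence: r_{i+1} = r_i − f(r_i)·(f′(r_i))^{-1} mod 13^{i+2}, with f′(x) = 2x. Iterate:
  r_0 = 3 (mod 13)
  r_1 = 146 (mod 169)
Final: r_1 = 146, and one checks f(r_1) ≡ 0 mod 13^2.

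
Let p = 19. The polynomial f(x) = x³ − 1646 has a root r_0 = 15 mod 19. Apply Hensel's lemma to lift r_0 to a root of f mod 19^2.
r_1 = 167 (mod 361)

Hensel: r_{i+1} = r_i − f(r_i)/f′(r_i) mod 19^{i+2}, where f′(x) = 3x². Iterate:
  r_0 = 15 (mod 19)
  r_1 = 167 (mod 361)
Final: r = 167 with f(r) ≡ 0 mod 19^2.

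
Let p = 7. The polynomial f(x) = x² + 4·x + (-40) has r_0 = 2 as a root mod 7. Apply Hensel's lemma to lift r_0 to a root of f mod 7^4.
r_3 = 765 (mod 2401)

Hensel: r_{i+1} = r_i − f(r_i)·(f′(r_i))^{-1} mod 7^{i+2}, f′(x) = 2x + 4. Iterate:
  r_0 = 2 (mod 7)
  r_1 = 30 (mod 49)
  r_2 = 79 (mod 343)
  r_3 = 765 (mod 2401)
Final: r = 765 satisfies f(r) ≡ 0 mod 7^4.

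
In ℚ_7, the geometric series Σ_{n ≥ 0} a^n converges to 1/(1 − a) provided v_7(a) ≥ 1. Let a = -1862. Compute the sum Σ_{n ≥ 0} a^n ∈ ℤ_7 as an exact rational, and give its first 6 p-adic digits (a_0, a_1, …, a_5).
Σ a^n = 1/(1 − a) = 1/1863;  first 6 digits = (1, 0, 4, 1, 1, 3)

v_7(a) = 2 ≥ 1, so the series converges in ℤ_7 to 1/(1 − a) = 1/(1 − (-1862)) = 1/1863. Expand this rational in ℤ_7: compute digits iteratively via d_i = x_i mod 7, x_{i+1} = (x_i − d_i)/7. The first 6 digits are (1, 0, 4, 1, 1, 3).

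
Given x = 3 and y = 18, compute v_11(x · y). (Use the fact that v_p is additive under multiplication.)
v_11(54) = 0

v_p(x) = 0 (factor: 3 = 11^0 · 3); v_p(y) = 0 (factor: 18 = 11^0 · 18). Additivity: v_p(xy) = v_p(x) + v_p(y) = 0 + 0 = 0. (Direct check: xy = 54 = 11^0 · (54).)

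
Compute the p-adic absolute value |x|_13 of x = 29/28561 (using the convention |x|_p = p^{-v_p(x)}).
|29/28561|_13 = 28561

Step 1 — compute v_13(x) by factoring powers of 13 out of the numerator and denominator: v_13(29/28561) = -4. Step 2 — apply |x|_p = p^{-v_p(x)} = 13^{4} = 28561.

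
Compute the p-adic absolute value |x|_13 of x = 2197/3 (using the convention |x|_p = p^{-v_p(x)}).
|2197/3|_13 = 1/2197

Step 1 — compute v_13(x) by factoring powers of 13 out of the numerator and denominator: v_13(2197/3) = 3. Step 2 — apply |x|_p = p^{-v_p(x)} = 13^{-3} = 1/2197.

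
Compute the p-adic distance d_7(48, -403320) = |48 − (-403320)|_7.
d_7(48, -403320) = 1/16807

Step 1 — x − y = 48 − (-403320) = 403368. Step 2 — v_7(403368) = 5 (factor: 403368 = (7^5 · 24); the sign does not affect v_p). Step 3 — |x − y|_7 = 7^{-5} = 1/16807.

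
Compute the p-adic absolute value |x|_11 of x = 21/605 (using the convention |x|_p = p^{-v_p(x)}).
|21/605|_11 = 121

Step 1 — compute v_11(x) by factoring powers of 11 out of the numerator and denominator: v_11(21/605) = -2. Step 2 — apply |x|_p = p^{-v_p(x)} = 11^{2} = 121.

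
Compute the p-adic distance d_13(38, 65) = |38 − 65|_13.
d_13(38, 65) = 1

Step 1 — x − y = 38 − 65 = -27. Step 2 — v_13(-27) = 0 (factor: -27 = −(13^0 · 27); the sign does not affect v_p). Step 3 — |x − y|_13 = 13^{0} = 1.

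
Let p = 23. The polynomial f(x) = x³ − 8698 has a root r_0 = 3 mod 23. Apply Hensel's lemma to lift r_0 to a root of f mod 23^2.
r_1 = 187 (mod 529)

Hensel: r_{i+1} = r_i − f(r_i)/f′(r_i) mod 23^{i+2}, where f′(x) = 3x². Iterate:
  r_0 = 3 (mod 23)
  r_1 = 187 (mod 529)
Final: r = 187 with f(r) ≡ 0 mod 23^2.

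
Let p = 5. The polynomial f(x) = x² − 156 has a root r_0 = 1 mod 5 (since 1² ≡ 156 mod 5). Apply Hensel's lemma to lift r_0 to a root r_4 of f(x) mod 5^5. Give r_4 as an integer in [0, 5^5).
r_4 = 716 (mod 3125)

Hensel's recurrence: r_{i+1} = r_i − f(r_i)·(f′(r_i))^{-1} mod 5^{i+2}, with f′(x) = 2x. Iterate:
  r_0 = 1 (mod 5)
  r_1 = 16 (mod 25)
  r_2 = 91 (mod 125)
  r_3 = 91 (mod 625)
  r_4 = 716 (mod 3125)
Final: r_4 = 716, and one checks f(r_4) ≡ 0 mod 5^5.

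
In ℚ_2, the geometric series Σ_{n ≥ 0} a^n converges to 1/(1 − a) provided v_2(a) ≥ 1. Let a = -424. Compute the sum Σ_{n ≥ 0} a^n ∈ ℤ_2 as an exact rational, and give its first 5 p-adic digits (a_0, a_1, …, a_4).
Σ a^n = 1/(1 − a) = 1/425;  first 5 digits = (1, 0, 0, 1, 1)

v_2(a) = 3 ≥ 1, so the series converges in ℤ_2 to 1/(1 − a) = 1/(1 − (-424)) = 1/425. Expand this rational in ℤ_2: compute digits iteratively via d_i = x_i mod 2, x_{i+1} = (x_i − d_i)/2. The first 5 digits are (1, 0, 0, 1, 1).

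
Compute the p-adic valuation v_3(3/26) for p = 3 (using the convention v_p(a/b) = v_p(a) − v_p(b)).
v_3(3/26) = 1

Factor powers of 3 from the numerator and denominator of the reduced fraction: 3 = 3^1 · 1 and 26 = 3^0 · 26. Apply v_p(a/b) = v_p(a) − v_p(b): v_3(3/26) = 1 − 0 = 1.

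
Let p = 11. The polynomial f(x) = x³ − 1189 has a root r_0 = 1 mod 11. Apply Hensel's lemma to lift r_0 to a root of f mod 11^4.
r_3 = 5963 (mod 14641)

Hensel: r_{i+1} = r_i − f(r_i)/f′(r_i) mod 11^{i+2}, where f′(x) = 3x². Iterate:
  r_0 = 1 (mod 11)
  r_1 = 34 (mod 121)
  r_2 = 639 (mod 1331)
  r_3 = 5963 (mod 14641)
Final: r = 5963 with f(r) ≡ 0 mod 11^4.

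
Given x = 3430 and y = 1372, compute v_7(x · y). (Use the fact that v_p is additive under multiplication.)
v_7(4705960) = 6

v_p(x) = 3 (factor: 3430 = 7^3 · 10); v_p(y) = 3 (factor: 1372 = 7^3 · 4). Additivity: v_p(xy) = v_p(x) + v_p(y) = 3 + 3 = 6. (Direct check: xy = 4705960 = 7^6 · (40).)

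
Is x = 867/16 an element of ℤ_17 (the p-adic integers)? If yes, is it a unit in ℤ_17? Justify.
x ∈ ℤ_17 but not a unit; v_17(x) = 2 > 0

ℤ_17 = {x ∈ ℚ_17 : v_17(x) ≥ 0} and ℤ_17^× = {x ∈ ℤ_17 : v_17(x) = 0}. Here v_17(867/16) = v_17(num) − v_17(den) = 2; compare against these criteria.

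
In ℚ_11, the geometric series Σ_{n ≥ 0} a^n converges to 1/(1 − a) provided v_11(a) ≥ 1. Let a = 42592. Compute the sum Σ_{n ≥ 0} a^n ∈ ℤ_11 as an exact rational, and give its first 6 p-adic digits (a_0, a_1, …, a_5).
Σ a^n = 1/(1 − a) = -1/42591;  first 6 digits = (1, 0, 0, 10, 2, 0)

v_11(a) = 3 ≥ 1, so the series converges in ℤ_11 to 1/(1 − a) = 1/(1 − 42592) = -1/42591. Expand this rational in ℤ_11: compute digits iteratively via d_i = x_i mod 11, x_{i+1} = (x_i − d_i)/11. The first 6 digits are (1, 0, 0, 10, 2, 0).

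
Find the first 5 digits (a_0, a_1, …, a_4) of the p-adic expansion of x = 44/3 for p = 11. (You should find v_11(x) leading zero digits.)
(a_0, …, a_4) = (0, 5, 7, 3, 7)

v_11(44/3) = 1, so a_0 = ... = a_0 = 0. Factor out: x = 11^1 · u with u = 4/3 a unit in ℤ_11. Expand u iteratively via a_{v+i} = u_i mod 11, u_{i+1} = (u_i − a_{v+i})/11:
  u_0 = 4/3;  a_1 = 5;  u_1 = (u_0 − 5)/11 = -1/3
  u_1 = -1/3;  a_2 = 7;  u_2 = (u_1 − 7)/11 = -2/3
  u_2 = -2/3;  a_3 = 3;  u_3 = (u_2 − 3)/11 = -1/3
  u_3 = -1/3;  a_4 = 7;  u_4 = (u_3 − 7)/11 = -2/3
Digits: (0, 5, 7, 3, 7).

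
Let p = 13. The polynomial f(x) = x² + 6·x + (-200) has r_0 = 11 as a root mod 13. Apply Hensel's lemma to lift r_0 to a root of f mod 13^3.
r_2 = 1285 (mod 2197)

Hensel: r_{i+1} = r_i − f(r_i)·(f′(r_i))^{-1} mod 13^{i+2}, f′(x) = 2x + 6. Iterate:
  r_0 = 11 (mod 13)
  r_1 = 102 (mod 169)
  r_2 = 1285 (mod 2197)
Final: r = 1285 satisfies f(r) ≡ 0 mod 13^3.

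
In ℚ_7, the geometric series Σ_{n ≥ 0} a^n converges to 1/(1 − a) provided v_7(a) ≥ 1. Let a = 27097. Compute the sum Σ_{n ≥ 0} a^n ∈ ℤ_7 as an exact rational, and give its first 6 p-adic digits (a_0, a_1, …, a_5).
Σ a^n = 1/(1 − a) = -1/27096;  first 6 digits = (1, 0, 0, 2, 4, 1)

v_7(a) = 3 ≥ 1, so the series converges in ℤ_7 to 1/(1 − a) = 1/(1 − 27097) = -1/27096. Expand this rational in ℤ_7: compute digits iteratively via d_i = x_i mod 7, x_{i+1} = (x_i − d_i)/7. The first 6 digits are (1, 0, 0, 2, 4, 1).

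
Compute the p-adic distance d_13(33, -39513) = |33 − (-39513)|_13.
d_13(33, -39513) = 1/2197

Step 1 — x − y = 33 − (-39513) = 39546. Step 2 — v_13(39546) = 3 (factor: 39546 = (13^3 · 18); the sign does not affect v_p). Step 3 — |x − y|_13 = 13^{-3} = 1/2197.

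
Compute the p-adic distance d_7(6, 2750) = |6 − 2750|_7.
d_7(6, 2750) = 1/343

Step 1 — x − y = 6 − 2750 = -2744. Step 2 — v_7(-2744) = 3 (factor: -2744 = −(7^3 · 8); the sign does not affect v_p). Step 3 — |x − y|_7 = 7^{-3} = 1/343.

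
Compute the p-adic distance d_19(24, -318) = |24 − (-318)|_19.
d_19(24, -318) = 1/19

Step 1 — x − y = 24 − (-318) = 342. Step 2 — v_19(342) = 1 (factor: 342 = (19^1 · 18); the sign does not affect v_p). Step 3 — |x − y|_19 = 19^{-1} = 1/19.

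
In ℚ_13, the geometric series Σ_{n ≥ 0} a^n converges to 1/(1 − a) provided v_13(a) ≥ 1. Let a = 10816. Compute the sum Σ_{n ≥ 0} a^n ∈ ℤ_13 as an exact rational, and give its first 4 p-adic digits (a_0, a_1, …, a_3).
Σ a^n = 1/(1 − a) = -1/10815;  first 4 digits = (1, 0, 12, 4)

v_13(a) = 2 ≥ 1, so the series converges in ℤ_13 to 1/(1 − a) = 1/(1 − 10816) = -1/10815. Expand this rational in ℤ_13: compute digits iteratively via d_i = x_i mod 13, x_{i+1} = (x_i − d_i)/13. The first 4 digits are (1, 0, 12, 4).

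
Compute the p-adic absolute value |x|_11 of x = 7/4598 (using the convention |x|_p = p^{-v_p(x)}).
|7/4598|_11 = 121

Step 1 — compute v_11(x) by factoring powers of 11 out of the numerator and denominator: v_11(7/4598) = -2. Step 2 — apply |x|_p = p^{-v_p(x)} = 11^{2} = 121.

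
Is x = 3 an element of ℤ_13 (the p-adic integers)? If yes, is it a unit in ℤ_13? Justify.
x ∈ ℤ_13^× (unit); v_13(x) = 0

ℤ_13 = {x ∈ ℚ_13 : v_13(x) ≥ 0} and ℤ_13^× = {x ∈ ℤ_13 : v_13(x) = 0}. Here v_13(3) = v_13(num) − v_13(den) = 0; compare against these criteria.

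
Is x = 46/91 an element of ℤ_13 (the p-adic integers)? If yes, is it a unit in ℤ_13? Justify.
x ∉ ℤ_13 (v_13(x) = -1 < 0)

ℤ_13 = {x ∈ ℚ_13 : v_13(x) ≥ 0} and ℤ_13^× = {x ∈ ℤ_13 : v_13(x) = 0}. Here v_13(46/91) = v_13(num) − v_13(den) = -1; compare against these criteria.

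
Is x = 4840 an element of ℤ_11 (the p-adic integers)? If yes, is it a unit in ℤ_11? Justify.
x ∈ ℤ_11 but not a unit; v_11(x) = 2 > 0

ℤ_11 = {x ∈ ℚ_11 : v_11(x) ≥ 0} and ℤ_11^× = {x ∈ ℤ_11 : v_11(x) = 0}. Here v_11(4840) = v_11(num) − v_11(den) = 2; compare against these criteria.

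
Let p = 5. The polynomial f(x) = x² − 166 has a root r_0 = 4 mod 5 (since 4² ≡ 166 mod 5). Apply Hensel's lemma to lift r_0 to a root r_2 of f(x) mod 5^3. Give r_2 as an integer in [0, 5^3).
r_2 = 54 (mod 125)

Hensel's recurrence: r_{i+1} = r_i − f(r_i)·(f′(r_i))^{-1} mod 5^{i+2}, with f′(x) = 2x. Iterate:
  r_0 = 4 (mod 5)
  r_1 = 4 (mod 25)
  r_2 = 54 (mod 125)
Final: r_2 = 54, and one checks f(r_2) ≡ 0 mod 5^3.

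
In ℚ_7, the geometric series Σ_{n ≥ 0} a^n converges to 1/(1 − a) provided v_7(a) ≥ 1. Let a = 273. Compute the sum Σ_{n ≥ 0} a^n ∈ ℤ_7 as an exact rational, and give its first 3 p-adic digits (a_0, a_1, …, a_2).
Σ a^n = 1/(1 − a) = -1/272;  first 3 digits = (1, 4, 0)

v_7(a) = 1 ≥ 1, so the series converges in ℤ_7 to 1/(1 − a) = 1/(1 − 273) = -1/272. Expand this rational in ℤ_7: compute digits iteratively via d_i = x_i mod 7, x_{i+1} = (x_i − d_i)/7. The first 3 digits are (1, 4, 0).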